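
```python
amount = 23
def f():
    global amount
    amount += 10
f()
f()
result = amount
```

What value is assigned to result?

Step 1: amount = 23.
Step 2: First f(): amount = 23 + 10 = 33.
Step 3: Second f(): amount = 33 + 10 = 43. result = 43

The answer is 43.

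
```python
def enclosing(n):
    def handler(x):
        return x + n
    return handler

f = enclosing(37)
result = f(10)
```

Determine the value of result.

Step 1: enclosing(37) creates a closure that captures n = 37.
Step 2: f(10) calls the closure with x = 10, returning 10 + 37 = 47.
Step 3: result = 47

The answer is 47.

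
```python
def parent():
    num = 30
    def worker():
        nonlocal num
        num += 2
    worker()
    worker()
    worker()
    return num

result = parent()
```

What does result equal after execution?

Step 1: num starts at 30.
Step 2: worker() is called 3 times, each adding 2.
Step 3: num = 30 + 2 * 3 = 36

The answer is 36.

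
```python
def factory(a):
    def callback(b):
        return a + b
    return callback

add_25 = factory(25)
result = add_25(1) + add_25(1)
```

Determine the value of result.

Step 1: add_25 captures a = 25.
Step 2: add_25(1) = 25 + 1 = 26, called twice.
Step 3: result = 26 + 26 = 52

The answer is 52.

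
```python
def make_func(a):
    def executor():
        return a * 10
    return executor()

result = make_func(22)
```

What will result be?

Step 1: make_func(22) binds parameter a = 22.
Step 2: executor() accesses a = 22 from enclosing scope.
Step 3: result = 22 * 10 = 220

The answer is 220.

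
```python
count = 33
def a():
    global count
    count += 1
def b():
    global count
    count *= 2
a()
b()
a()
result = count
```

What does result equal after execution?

Step 1: count = 33.
Step 2: a(): count = 33 + 1 = 34.
Step 3: b(): count = 34 * 2 = 68.
Step 4: a(): count = 68 + 1 = 69

The answer is 69.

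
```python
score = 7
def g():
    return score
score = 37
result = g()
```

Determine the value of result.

Step 1: score is first set to 7, then reassigned to 37.
Step 2: g() is called after the reassignment, so it looks up the current global score = 37.
Step 3: result = 37

The answer is 37.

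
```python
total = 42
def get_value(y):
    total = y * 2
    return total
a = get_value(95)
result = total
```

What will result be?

Step 1: Global total = 42.
Step 2: get_value(95) creates local total = 95 * 2 = 190.
Step 3: Global total unchanged because no global keyword. result = 42

The answer is 42.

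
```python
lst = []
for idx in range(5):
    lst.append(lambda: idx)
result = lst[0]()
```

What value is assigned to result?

Step 1: The loop creates 5 lambdas, all referencing the same variable idx.
Step 2: After the loop, idx = 4 (final value).
Step 3: lst[0]() looks up idx at call time and finds 4. This is the late binding gotcha. result = 4

The answer is 4.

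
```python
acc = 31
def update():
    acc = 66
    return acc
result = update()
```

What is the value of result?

Step 1: Global acc = 31.
Step 2: update() creates local acc = 66, shadowing the global.
Step 3: Returns local acc = 66. result = 66

The answer is 66.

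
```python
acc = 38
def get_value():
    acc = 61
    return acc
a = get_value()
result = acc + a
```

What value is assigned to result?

Step 1: Global acc = 38. get_value() returns local acc = 61.
Step 2: a = 61. Global acc still = 38.
Step 3: result = 38 + 61 = 99

The answer is 99.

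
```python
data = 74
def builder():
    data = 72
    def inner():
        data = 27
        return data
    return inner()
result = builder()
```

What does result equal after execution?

Step 1: Three scopes define data: global (74), builder (72), inner (27).
Step 2: inner() has its own local data = 27, which shadows both enclosing and global.
Step 3: result = 27 (local wins in LEGB)

The answer is 27.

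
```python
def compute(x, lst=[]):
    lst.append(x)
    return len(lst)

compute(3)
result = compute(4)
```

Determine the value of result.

Step 1: Mutable default list persists between calls.
Step 2: First call: lst = [3], len = 1. Second call: lst = [3, 4], len = 2.
Step 3: result = 2

The answer is 2.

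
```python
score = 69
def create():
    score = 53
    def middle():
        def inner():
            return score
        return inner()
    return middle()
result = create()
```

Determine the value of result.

Step 1: create() defines score = 53. middle() and inner() have no local score.
Step 2: inner() checks local (none), enclosing middle() (none), enclosing create() and finds score = 53.
Step 3: result = 53

The answer is 53.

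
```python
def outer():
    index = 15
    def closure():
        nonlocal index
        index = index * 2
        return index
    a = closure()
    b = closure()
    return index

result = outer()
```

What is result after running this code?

Step 1: index starts at 15.
Step 2: First closure(): index = 15 * 2 = 30.
Step 3: Second closure(): index = 30 * 2 = 60.
Step 4: result = 60

The answer is 60.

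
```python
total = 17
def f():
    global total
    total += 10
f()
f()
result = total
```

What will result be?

Step 1: total = 17.
Step 2: First f(): total = 17 + 10 = 27.
Step 3: Second f(): total = 27 + 10 = 37. result = 37

The answer is 37.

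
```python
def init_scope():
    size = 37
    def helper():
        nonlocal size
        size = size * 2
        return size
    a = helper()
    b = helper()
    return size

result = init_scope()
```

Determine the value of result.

Step 1: size starts at 37.
Step 2: First helper(): size = 37 * 2 = 74.
Step 3: Second helper(): size = 74 * 2 = 148.
Step 4: result = 148

The answer is 148.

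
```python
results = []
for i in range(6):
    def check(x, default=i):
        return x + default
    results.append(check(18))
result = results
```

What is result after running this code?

Step 1: Default argument default=i is evaluated at function definition time.
Step 2: Each iteration creates check with default = current i value.
Step 3: check(18) returns 18 + default. results = [18, 19, 20, 21, 22, 23]

The answer is [18, 19, 20, 21, 22, 23].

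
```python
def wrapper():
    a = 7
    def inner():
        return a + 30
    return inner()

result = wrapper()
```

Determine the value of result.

Step 1: wrapper() defines a = 7.
Step 2: inner() reads a = 7 from enclosing scope, returns 7 + 30 = 37.
Step 3: result = 37

The answer is 37.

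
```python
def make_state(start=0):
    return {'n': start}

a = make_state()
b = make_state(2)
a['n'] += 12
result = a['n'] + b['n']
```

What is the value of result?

Step 1: make_state() returns a new dict each call (immutable default 0).
Step 2: a = {'n': 0}, b = {'n': 2}.
Step 3: a['n'] += 12 = 12. result = 12 + 2 = 14

The answer is 14.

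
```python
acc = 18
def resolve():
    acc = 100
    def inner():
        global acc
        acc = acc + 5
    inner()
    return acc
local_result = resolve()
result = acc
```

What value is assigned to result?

Step 1: Global acc = 18. resolve() creates local acc = 100.
Step 2: inner() declares global acc and adds 5: global acc = 18 + 5 = 23.
Step 3: resolve() returns its local acc = 100 (unaffected by inner).
Step 4: result = global acc = 23

The answer is 23.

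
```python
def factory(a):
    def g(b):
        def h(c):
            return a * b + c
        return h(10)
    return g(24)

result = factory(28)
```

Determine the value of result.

Step 1: a = 28, b = 24, c = 10.
Step 2: h() computes a * b + c = 28 * 24 + 10 = 682.
Step 3: result = 682

The answer is 682.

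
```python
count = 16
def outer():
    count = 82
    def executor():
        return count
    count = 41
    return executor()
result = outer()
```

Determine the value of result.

Step 1: outer() sets count = 82, then later count = 41.
Step 2: executor() is called after count is reassigned to 41. Closures capture variables by reference, not by value.
Step 3: result = 41

The answer is 41.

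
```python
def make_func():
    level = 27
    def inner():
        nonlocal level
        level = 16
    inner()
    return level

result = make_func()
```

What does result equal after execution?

Step 1: make_func() sets level = 27.
Step 2: inner() uses nonlocal to reassign level = 16.
Step 3: result = 16

The answer is 16.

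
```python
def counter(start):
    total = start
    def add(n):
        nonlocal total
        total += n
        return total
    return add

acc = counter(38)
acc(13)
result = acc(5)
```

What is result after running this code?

Step 1: counter(38) creates closure with total = 38.
Step 2: First acc(13): total = 38 + 13 = 51.
Step 3: Second acc(5): total = 51 + 5 = 56. result = 56

The answer is 56.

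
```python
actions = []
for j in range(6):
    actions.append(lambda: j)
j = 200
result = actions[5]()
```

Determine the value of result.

Step 1: Lambdas capture the variable j by reference, not by value.
Step 2: After the loop, j is reassigned to 200.
Step 3: actions[5]() looks up the current j = 200. result = 200

The answer is 200.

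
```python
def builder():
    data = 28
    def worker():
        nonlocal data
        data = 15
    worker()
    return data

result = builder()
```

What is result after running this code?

Step 1: builder() sets data = 28.
Step 2: worker() uses nonlocal to reassign data = 15.
Step 3: result = 15

The answer is 15.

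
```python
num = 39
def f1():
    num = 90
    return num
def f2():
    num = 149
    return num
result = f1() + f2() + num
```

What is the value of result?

Step 1: Each function shadows global num with its own local.
Step 2: f1() returns 90, f2() returns 149.
Step 3: Global num = 39 is unchanged. result = 90 + 149 + 39 = 278

The answer is 278.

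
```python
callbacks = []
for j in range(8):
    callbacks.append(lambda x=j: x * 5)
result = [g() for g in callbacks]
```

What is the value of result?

Step 1: Default arg x=j captures j at each iteration.
Step 2: callbacks[k] has x defaulting to k, returns k * 5.
Step 3: result = [0, 5, 10, 15, 20, 25, 30, 35]

The answer is [0, 5, 10, 15, 20, 25, 30, 35].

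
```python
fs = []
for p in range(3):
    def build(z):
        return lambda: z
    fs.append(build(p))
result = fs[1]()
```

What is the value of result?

Step 1: build(p) creates a new scope capturing z = p at call time.
Step 2: fs[1] = build(1), so its lambda captures z = 1.
Step 3: result = 1 (closure factory fixes late binding)

The answer is 1.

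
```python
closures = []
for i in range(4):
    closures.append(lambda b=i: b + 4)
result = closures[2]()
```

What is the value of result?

Step 1: Default argument b=i captures i's value at definition time.
Step 2: closures[2] was defined when i = 2, so b defaults to 2.
Step 3: result = 2 + 4 = 6 (default arg fixes the late binding issue)

The answer is 6.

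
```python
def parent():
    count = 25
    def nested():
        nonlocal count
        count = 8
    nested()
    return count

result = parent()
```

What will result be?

Step 1: parent() sets count = 25.
Step 2: nested() uses nonlocal to reassign count = 8.
Step 3: result = 8

The answer is 8.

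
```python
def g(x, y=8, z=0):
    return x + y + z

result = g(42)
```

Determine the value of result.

Step 1: g(42) uses defaults y = 8, z = 0.
Step 2: Returns 42 + 8 + 0 = 50.
Step 3: result = 50

The answer is 50.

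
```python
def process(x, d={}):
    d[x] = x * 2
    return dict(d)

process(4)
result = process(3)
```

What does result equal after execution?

Step 1: Mutable default dict is shared across calls.
Step 2: First call adds 4: 8. Second call adds 3: 6.
Step 3: result = {4: 8, 3: 6}

The answer is {4: 8, 3: 6}.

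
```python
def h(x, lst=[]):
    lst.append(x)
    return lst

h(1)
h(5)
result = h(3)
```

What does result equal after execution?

Step 1: Mutable default argument gotcha! The list [] is created once.
Step 2: Each call appends to the SAME list: [1], [1, 5], [1, 5, 3].
Step 3: result = [1, 5, 3]

The answer is [1, 5, 3].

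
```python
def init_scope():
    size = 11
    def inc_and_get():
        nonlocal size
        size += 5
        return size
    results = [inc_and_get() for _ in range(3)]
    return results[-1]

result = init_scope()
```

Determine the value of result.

Step 1: size = 11.
Step 2: Three calls to inc_and_get(), each adding 5.
Step 3: Last value = 11 + 5 * 3 = 26

The answer is 26.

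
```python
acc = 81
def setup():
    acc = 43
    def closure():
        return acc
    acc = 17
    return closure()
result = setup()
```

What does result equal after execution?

Step 1: setup() sets acc = 43, then later acc = 17.
Step 2: closure() is called after acc is reassigned to 17. Closures capture variables by reference, not by value.
Step 3: result = 17

The answer is 17.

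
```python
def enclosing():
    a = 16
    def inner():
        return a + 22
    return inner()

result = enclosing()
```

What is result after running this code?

Step 1: enclosing() defines a = 16.
Step 2: inner() reads a = 16 from enclosing scope, returns 16 + 22 = 38.
Step 3: result = 38

The answer is 38.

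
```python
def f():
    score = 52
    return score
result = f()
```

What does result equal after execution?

Step 1: f() defines score = 52 in its local scope.
Step 2: return score finds the local variable score = 52.
Step 3: result = 52

The answer is 52.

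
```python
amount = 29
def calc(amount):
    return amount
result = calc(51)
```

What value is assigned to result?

Step 1: Global amount = 29.
Step 2: calc(51) takes parameter amount = 51, which shadows the global.
Step 3: result = 51

The answer is 51.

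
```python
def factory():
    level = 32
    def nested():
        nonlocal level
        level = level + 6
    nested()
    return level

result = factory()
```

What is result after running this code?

Step 1: factory() sets level = 32.
Step 2: nested() uses nonlocal to modify level in factory's scope: level = 32 + 6 = 38.
Step 3: factory() returns the modified level = 38

The answer is 38.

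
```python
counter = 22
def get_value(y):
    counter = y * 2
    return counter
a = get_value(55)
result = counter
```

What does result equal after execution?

Step 1: Global counter = 22.
Step 2: get_value(55) creates local counter = 55 * 2 = 110.
Step 3: Global counter unchanged because no global keyword. result = 22

The answer is 22.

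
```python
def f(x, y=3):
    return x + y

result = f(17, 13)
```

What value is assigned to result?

Step 1: f(17, 13) overrides default y with 13.
Step 2: Returns 17 + 13 = 30.
Step 3: result = 30

The answer is 30.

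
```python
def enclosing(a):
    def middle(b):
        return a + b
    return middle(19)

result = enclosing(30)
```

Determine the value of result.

Step 1: enclosing(30) passes a = 30.
Step 2: middle(19) has b = 19, reads a = 30 from enclosing.
Step 3: result = 30 + 19 = 49

The answer is 49.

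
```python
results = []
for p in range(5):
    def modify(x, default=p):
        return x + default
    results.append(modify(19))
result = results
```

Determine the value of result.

Step 1: Default argument default=p is evaluated at function definition time.
Step 2: Each iteration creates modify with default = current p value.
Step 3: modify(19) returns 19 + default. results = [19, 20, 21, 22, 23]

The answer is [19, 20, 21, 22, 23].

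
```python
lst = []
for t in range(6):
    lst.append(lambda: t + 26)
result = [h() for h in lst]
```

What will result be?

Step 1: All lambdas capture t by reference. After the loop, t = 5.
Step 2: Each call returns 5 + 26 = 31.
Step 3: result = [31, 31, 31, 31, 31, 31]

The answer is [31, 31, 31, 31, 31, 31].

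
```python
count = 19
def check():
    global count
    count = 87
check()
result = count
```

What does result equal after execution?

Step 1: count = 19 globally.
Step 2: check() declares global count and sets it to 87.
Step 3: After check(), global count = 87. result = 87

The answer is 87.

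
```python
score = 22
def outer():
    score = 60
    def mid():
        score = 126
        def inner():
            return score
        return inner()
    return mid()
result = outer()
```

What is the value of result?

Step 1: Three levels of shadowing: global 22, outer 60, mid 126.
Step 2: inner() finds score = 126 in enclosing mid() scope.
Step 3: result = 126

The answer is 126.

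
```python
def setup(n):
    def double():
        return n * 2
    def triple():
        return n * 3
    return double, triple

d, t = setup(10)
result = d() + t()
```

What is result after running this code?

Step 1: Both closures capture the same n = 10.
Step 2: d() = 10 * 2 = 20, t() = 10 * 3 = 30.
Step 3: result = 20 + 30 = 50

The answer is 50.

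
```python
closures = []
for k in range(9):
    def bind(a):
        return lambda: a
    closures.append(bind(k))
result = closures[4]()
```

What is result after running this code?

Step 1: bind(k) creates a new scope capturing a = k at call time.
Step 2: closures[4] = bind(4), so its lambda captures a = 4.
Step 3: result = 4 (closure factory fixes late binding)

The answer is 4.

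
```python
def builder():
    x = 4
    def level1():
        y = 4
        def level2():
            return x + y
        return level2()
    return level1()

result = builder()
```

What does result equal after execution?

Step 1: x = 4 in builder. y = 4 in level1.
Step 2: level2() reads x = 4 and y = 4 from enclosing scopes.
Step 3: result = 4 + 4 = 8

The answer is 8.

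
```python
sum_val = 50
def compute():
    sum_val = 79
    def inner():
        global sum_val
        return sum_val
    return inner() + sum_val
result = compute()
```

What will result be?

Step 1: Global sum_val = 50. compute() shadows with local sum_val = 79.
Step 2: inner() uses global keyword, so inner() returns global sum_val = 50.
Step 3: compute() returns 50 + 79 = 129

The answer is 129.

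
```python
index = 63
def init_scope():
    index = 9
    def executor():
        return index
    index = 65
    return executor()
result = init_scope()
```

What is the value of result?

Step 1: init_scope() sets index = 9, then later index = 65.
Step 2: executor() is called after index is reassigned to 65. Closures capture variables by reference, not by value.
Step 3: result = 65

The answer is 65.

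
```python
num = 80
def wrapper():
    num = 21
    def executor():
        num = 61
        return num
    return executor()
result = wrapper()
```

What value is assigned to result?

Step 1: Three scopes define num: global (80), wrapper (21), executor (61).
Step 2: executor() has its own local num = 61, which shadows both enclosing and global.
Step 3: result = 61 (local wins in LEGB)

The answer is 61.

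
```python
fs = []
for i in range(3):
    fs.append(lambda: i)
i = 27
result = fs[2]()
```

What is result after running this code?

Step 1: Lambdas capture the variable i by reference, not by value.
Step 2: After the loop, i is reassigned to 27.
Step 3: fs[2]() looks up the current i = 27. result = 27

The answer is 27.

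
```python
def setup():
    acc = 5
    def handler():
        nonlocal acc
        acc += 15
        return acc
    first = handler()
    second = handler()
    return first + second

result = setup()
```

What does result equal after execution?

Step 1: acc starts at 5.
Step 2: First call: acc = 5 + 15 = 20, returns 20.
Step 3: Second call: acc = 20 + 15 = 35, returns 35.
Step 4: result = 20 + 35 = 55

The answer is 55.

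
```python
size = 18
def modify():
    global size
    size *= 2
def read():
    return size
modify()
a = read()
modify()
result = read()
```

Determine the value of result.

Step 1: size = 18.
Step 2: First modify(): size = 18 * 2 = 36.
Step 3: Second modify(): size = 36 * 2 = 72.
Step 4: read() returns 72

The answer is 72.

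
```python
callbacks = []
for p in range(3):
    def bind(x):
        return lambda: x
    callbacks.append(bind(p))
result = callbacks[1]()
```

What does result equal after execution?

Step 1: bind(p) creates a new scope capturing x = p at call time.
Step 2: callbacks[1] = bind(1), so its lambda captures x = 1.
Step 3: result = 1 (closure factory fixes late binding)

The answer is 1.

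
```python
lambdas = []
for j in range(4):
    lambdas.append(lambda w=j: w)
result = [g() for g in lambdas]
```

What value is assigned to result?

Step 1: Default arg w=j captures j at each iteration.
Step 2: Each lambda has its own default: 0, 1, ..., 3.
Step 3: result = [0, 1, 2, 3]

The answer is [0, 1, 2, 3].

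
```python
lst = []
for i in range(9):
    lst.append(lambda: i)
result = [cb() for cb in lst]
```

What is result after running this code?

Step 1: All 9 lambdas share the same variable i.
Step 2: After the loop, i = 8.
Step 3: Each call returns 8. result = [8, 8, 8, 8, 8, 8, 8, 8, 8]

The answer is [8, 8, 8, 8, 8, 8, 8, 8, 8].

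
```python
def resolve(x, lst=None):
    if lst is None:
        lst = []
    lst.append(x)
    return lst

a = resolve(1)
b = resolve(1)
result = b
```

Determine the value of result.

Step 1: None default with guard creates a NEW list each call.
Step 2: a = [1] (fresh list). b = [1] (another fresh list).
Step 3: result = [1] (this is the fix for mutable default)

The answer is [1].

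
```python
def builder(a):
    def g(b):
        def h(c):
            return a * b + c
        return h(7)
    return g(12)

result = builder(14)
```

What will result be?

Step 1: a = 14, b = 12, c = 7.
Step 2: h() computes a * b + c = 14 * 12 + 7 = 175.
Step 3: result = 175

The answer is 175.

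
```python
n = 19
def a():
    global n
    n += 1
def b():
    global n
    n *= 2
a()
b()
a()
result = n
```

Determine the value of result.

Step 1: n = 19.
Step 2: a(): n = 19 + 1 = 20.
Step 3: b(): n = 20 * 2 = 40.
Step 4: a(): n = 40 + 1 = 41

The answer is 41.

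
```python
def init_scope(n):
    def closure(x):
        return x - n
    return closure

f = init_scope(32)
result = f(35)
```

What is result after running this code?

Step 1: init_scope(32) creates a closure capturing n = 32.
Step 2: f(35) computes 35 - 32 = 3.
Step 3: result = 3

The answer is 3.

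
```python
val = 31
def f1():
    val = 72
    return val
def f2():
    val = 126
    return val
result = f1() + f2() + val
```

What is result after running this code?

Step 1: Each function shadows global val with its own local.
Step 2: f1() returns 72, f2() returns 126.
Step 3: Global val = 31 is unchanged. result = 72 + 126 + 31 = 229

The answer is 229.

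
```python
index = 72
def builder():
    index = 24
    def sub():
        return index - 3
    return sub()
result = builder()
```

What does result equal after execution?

Step 1: builder() shadows global index with index = 24.
Step 2: sub() finds index = 24 in enclosing scope, computes 24 - 3 = 21.
Step 3: result = 21

The answer is 21.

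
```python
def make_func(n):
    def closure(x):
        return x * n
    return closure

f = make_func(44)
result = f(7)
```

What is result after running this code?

Step 1: make_func(44) creates a closure capturing n = 44.
Step 2: f(7) computes 7 * 44 = 308.
Step 3: result = 308

The answer is 308.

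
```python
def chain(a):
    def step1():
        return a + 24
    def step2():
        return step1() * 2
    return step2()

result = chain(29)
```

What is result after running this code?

Step 1: chain(29) captures a = 29.
Step 2: step2() calls step1() which returns 29 + 24 = 53.
Step 3: step2() returns 53 * 2 = 106

The answer is 106.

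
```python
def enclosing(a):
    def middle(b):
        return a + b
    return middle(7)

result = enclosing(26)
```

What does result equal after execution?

Step 1: enclosing(26) passes a = 26.
Step 2: middle(7) has b = 7, reads a = 26 from enclosing.
Step 3: result = 26 + 7 = 33

The answer is 33.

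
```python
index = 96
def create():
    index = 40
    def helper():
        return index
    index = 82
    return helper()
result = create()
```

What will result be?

Step 1: create() sets index = 40, then later index = 82.
Step 2: helper() is called after index is reassigned to 82. Closures capture variables by reference, not by value.
Step 3: result = 82

The answer is 82.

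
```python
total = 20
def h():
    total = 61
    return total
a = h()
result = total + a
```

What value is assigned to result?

Step 1: Global total = 20. h() returns local total = 61.
Step 2: a = 61. Global total still = 20.
Step 3: result = 20 + 61 = 81

The answer is 81.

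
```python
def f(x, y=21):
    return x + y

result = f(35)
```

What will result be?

Step 1: f(35) uses default y = 21.
Step 2: Returns 35 + 21 = 56.
Step 3: result = 56

The answer is 56.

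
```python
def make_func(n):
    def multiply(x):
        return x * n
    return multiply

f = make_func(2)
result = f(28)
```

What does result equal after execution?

Step 1: make_func(2) returns multiply closure with n = 2.
Step 2: f(28) computes 28 * 2 = 56.
Step 3: result = 56

The answer is 56.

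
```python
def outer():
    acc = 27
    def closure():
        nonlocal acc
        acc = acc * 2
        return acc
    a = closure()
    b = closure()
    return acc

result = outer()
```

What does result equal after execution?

Step 1: acc starts at 27.
Step 2: First closure(): acc = 27 * 2 = 54.
Step 3: Second closure(): acc = 54 * 2 = 108.
Step 4: result = 108

The answer is 108.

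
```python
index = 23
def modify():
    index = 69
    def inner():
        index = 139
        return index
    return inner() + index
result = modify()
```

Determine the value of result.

Step 1: modify() has local index = 69. inner() has local index = 139.
Step 2: inner() returns its local index = 139.
Step 3: modify() returns 139 + its own index (69) = 208

The answer is 208.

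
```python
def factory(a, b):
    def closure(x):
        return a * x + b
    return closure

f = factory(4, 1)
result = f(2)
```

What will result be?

Step 1: factory(4, 1) captures a = 4, b = 1.
Step 2: f(2) computes 4 * 2 + 1 = 9.
Step 3: result = 9

The answer is 9.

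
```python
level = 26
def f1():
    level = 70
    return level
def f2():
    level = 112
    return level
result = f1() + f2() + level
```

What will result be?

Step 1: Each function shadows global level with its own local.
Step 2: f1() returns 70, f2() returns 112.
Step 3: Global level = 26 is unchanged. result = 70 + 112 + 26 = 208

The answer is 208.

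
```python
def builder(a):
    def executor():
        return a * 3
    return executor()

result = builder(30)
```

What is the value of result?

Step 1: builder(30) binds parameter a = 30.
Step 2: executor() accesses a = 30 from enclosing scope.
Step 3: result = 30 * 3 = 90

The answer is 90.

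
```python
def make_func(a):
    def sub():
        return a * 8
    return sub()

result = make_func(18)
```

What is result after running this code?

Step 1: make_func(18) binds parameter a = 18.
Step 2: sub() accesses a = 18 from enclosing scope.
Step 3: result = 18 * 8 = 144

The answer is 144.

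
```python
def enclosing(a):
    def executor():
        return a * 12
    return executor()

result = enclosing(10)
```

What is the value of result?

Step 1: enclosing(10) binds parameter a = 10.
Step 2: executor() accesses a = 10 from enclosing scope.
Step 3: result = 10 * 12 = 120

The answer is 120.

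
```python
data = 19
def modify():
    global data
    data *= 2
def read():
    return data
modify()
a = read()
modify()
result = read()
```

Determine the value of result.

Step 1: data = 19.
Step 2: First modify(): data = 19 * 2 = 38.
Step 3: Second modify(): data = 38 * 2 = 76.
Step 4: read() returns 76

The answer is 76.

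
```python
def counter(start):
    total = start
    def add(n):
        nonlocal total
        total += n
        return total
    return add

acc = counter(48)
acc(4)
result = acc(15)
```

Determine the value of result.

Step 1: counter(48) creates closure with total = 48.
Step 2: First acc(4): total = 48 + 4 = 52.
Step 3: Second acc(15): total = 52 + 15 = 67. result = 67

The answer is 67.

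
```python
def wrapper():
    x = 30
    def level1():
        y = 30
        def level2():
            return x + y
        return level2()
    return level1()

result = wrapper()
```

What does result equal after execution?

Step 1: x = 30 in wrapper. y = 30 in level1.
Step 2: level2() reads x = 30 and y = 30 from enclosing scopes.
Step 3: result = 30 + 30 = 60

The answer is 60.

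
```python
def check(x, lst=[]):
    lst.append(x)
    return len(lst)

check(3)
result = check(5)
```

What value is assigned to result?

Step 1: Mutable default list persists between calls.
Step 2: First call: lst = [3], len = 1. Second call: lst = [3, 5], len = 2.
Step 3: result = 2

The answer is 2.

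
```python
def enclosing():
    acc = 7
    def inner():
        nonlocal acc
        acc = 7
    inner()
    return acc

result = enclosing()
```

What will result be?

Step 1: enclosing() sets acc = 7.
Step 2: inner() uses nonlocal to reassign acc = 7.
Step 3: result = 7

The answer is 7.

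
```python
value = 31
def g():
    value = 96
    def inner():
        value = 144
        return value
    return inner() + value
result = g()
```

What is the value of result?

Step 1: g() has local value = 96. inner() has local value = 144.
Step 2: inner() returns its local value = 144.
Step 3: g() returns 144 + its own value (96) = 240

The answer is 240.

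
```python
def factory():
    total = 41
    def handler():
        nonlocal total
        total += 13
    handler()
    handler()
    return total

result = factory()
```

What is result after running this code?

Step 1: total starts at 41.
Step 2: handler() is called 2 times, each adding 13.
Step 3: total = 41 + 13 * 2 = 67

The answer is 67.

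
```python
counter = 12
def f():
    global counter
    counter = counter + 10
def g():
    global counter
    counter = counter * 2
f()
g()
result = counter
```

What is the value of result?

Step 1: counter = 12.
Step 2: f() adds 10: counter = 12 + 10 = 22.
Step 3: g() doubles: counter = 22 * 2 = 44.
Step 4: result = 44

The answer is 44.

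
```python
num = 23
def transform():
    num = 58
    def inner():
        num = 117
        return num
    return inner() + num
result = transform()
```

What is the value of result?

Step 1: transform() has local num = 58. inner() has local num = 117.
Step 2: inner() returns its local num = 117.
Step 3: transform() returns 117 + its own num (58) = 175

The answer is 175.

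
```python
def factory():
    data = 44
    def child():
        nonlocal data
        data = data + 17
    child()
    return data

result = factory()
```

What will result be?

Step 1: factory() sets data = 44.
Step 2: child() uses nonlocal to modify data in factory's scope: data = 44 + 17 = 61.
Step 3: factory() returns the modified data = 61

The answer is 61.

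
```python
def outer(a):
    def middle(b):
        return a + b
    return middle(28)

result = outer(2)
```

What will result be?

Step 1: outer(2) passes a = 2.
Step 2: middle(28) has b = 28, reads a = 2 from enclosing.
Step 3: result = 2 + 28 = 30

The answer is 30.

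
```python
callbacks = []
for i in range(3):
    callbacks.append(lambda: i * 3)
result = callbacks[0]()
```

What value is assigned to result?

Step 1: All lambdas reference the same variable i (late binding).
Step 2: After the loop, i = 2. Every lambda returns i * 3.
Step 3: callbacks[0]() = 2 * 3 = 6

The answer is 6.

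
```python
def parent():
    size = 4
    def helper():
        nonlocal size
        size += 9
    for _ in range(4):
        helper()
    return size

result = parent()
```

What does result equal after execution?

Step 1: size = 4.
Step 2: helper() is called 4 times in a loop, each adding 9 via nonlocal.
Step 3: size = 4 + 9 * 4 = 40

The answer is 40.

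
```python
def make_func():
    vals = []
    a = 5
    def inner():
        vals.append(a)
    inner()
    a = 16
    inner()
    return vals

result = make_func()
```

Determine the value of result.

Step 1: a = 5. inner() appends current a to vals.
Step 2: First inner(): appends 5. Then a = 16.
Step 3: Second inner(): appends 16 (closure sees updated a). result = [5, 16]

The answer is [5, 16].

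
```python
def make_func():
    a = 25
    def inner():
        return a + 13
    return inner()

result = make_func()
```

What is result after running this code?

Step 1: make_func() defines a = 25.
Step 2: inner() reads a = 25 from enclosing scope, returns 25 + 13 = 38.
Step 3: result = 38

The answer is 38.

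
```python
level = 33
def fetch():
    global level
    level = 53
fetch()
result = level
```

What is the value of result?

Step 1: level = 33 globally.
Step 2: fetch() declares global level and sets it to 53.
Step 3: After fetch(), global level = 53. result = 53

The answer is 53.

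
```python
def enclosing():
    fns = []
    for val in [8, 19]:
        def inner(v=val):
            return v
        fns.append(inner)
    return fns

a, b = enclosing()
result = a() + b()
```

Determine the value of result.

Step 1: Default argument v=val captures val at each iteration.
Step 2: a() returns 8 (captured at first iteration), b() returns 19 (captured at second).
Step 3: result = 8 + 19 = 27

The answer is 27.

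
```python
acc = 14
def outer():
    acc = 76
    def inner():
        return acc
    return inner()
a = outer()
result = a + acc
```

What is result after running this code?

Step 1: outer() has local acc = 76. inner() reads from enclosing.
Step 2: outer() returns 76. Global acc = 14 unchanged.
Step 3: result = 76 + 14 = 90

The answer is 90.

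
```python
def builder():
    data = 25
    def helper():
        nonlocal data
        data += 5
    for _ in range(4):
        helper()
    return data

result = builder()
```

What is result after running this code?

Step 1: data = 25.
Step 2: helper() is called 4 times in a loop, each adding 5 via nonlocal.
Step 3: data = 25 + 5 * 4 = 45

The answer is 45.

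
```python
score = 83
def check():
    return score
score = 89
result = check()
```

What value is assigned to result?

Step 1: score is first set to 83, then reassigned to 89.
Step 2: check() is called after the reassignment, so it looks up the current global score = 89.
Step 3: result = 89

The answer is 89.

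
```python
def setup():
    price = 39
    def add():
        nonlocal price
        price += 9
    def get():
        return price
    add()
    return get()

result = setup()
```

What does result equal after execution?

Step 1: price = 39. add() modifies it via nonlocal, get() reads it.
Step 2: add() makes price = 39 + 9 = 48.
Step 3: get() returns 48. result = 48

The answer is 48.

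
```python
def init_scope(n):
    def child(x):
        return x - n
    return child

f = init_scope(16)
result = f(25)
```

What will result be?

Step 1: init_scope(16) creates a closure capturing n = 16.
Step 2: f(25) computes 25 - 16 = 9.
Step 3: result = 9

The answer is 9.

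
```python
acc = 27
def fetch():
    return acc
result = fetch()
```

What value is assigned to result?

Step 1: acc = 27 is defined in the global scope.
Step 2: fetch() looks up acc. No local acc exists, so Python checks the global scope via LEGB rule and finds acc = 27.
Step 3: result = 27

The answer is 27.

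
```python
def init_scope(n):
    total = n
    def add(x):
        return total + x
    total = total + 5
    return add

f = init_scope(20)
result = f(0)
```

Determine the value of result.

Step 1: init_scope(20) sets total = 20, then total = 20 + 5 = 25.
Step 2: Closures capture by reference, so add sees total = 25.
Step 3: f(0) returns 25 + 0 = 25

The answer is 25.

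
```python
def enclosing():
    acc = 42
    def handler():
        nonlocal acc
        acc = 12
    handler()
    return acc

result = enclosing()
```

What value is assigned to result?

Step 1: enclosing() sets acc = 42.
Step 2: handler() uses nonlocal to reassign acc = 12.
Step 3: result = 12

The answer is 12.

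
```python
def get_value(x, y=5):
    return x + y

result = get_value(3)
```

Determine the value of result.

Step 1: get_value(3) uses default y = 5.
Step 2: Returns 3 + 5 = 8.
Step 3: result = 8

The answer is 8.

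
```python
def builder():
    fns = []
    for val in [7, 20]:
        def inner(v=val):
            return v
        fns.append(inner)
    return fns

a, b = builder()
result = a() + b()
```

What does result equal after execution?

Step 1: Default argument v=val captures val at each iteration.
Step 2: a() returns 7 (captured at first iteration), b() returns 20 (captured at second).
Step 3: result = 7 + 20 = 27

The answer is 27.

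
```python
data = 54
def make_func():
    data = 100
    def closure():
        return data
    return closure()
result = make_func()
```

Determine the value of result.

Step 1: data = 54 globally, but make_func() defines data = 100 locally.
Step 2: closure() looks up data. Not in local scope, so checks enclosing scope (make_func) and finds data = 100.
Step 3: result = 100

The answer is 100.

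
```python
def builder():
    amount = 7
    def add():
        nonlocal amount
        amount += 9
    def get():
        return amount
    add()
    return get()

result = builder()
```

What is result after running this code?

Step 1: amount = 7. add() modifies it via nonlocal, get() reads it.
Step 2: add() makes amount = 7 + 9 = 16.
Step 3: get() returns 16. result = 16

The answer is 16.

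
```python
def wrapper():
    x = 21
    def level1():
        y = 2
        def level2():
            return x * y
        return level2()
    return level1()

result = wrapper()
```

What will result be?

Step 1: x = 21 in wrapper. y = 2 in level1.
Step 2: level2() reads x = 21 and y = 2 from enclosing scopes.
Step 3: result = 21 * 2 = 42

The answer is 42.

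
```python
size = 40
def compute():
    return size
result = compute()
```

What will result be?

Step 1: size = 40 is defined in the global scope.
Step 2: compute() looks up size. No local size exists, so Python checks the global scope via LEGB rule and finds size = 40.
Step 3: result = 40

The answer is 40.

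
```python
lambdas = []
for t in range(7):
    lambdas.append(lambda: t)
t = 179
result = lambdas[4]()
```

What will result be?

Step 1: Lambdas capture the variable t by reference, not by value.
Step 2: After the loop, t is reassigned to 179.
Step 3: lambdas[4]() looks up the current t = 179. result = 179

The answer is 179.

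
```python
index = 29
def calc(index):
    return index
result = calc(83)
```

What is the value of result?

Step 1: Global index = 29.
Step 2: calc(83) takes parameter index = 83, which shadows the global.
Step 3: result = 83

The answer is 83.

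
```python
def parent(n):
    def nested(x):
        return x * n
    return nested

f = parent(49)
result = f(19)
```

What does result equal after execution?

Step 1: parent(49) creates a closure capturing n = 49.
Step 2: f(19) computes 19 * 49 = 931.
Step 3: result = 931

The answer is 931.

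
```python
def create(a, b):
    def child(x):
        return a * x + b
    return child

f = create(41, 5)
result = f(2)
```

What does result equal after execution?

Step 1: create(41, 5) captures a = 41, b = 5.
Step 2: f(2) computes 41 * 2 + 5 = 87.
Step 3: result = 87

The answer is 87.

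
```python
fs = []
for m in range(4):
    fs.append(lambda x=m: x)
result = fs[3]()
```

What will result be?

Step 1: Default argument x=m captures m's value at each iteration.
Step 2: fs[3] captured x = 3 when m was 3.
Step 3: result = 3

The answer is 3.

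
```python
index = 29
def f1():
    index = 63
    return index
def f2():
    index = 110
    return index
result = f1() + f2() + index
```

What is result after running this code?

Step 1: Each function shadows global index with its own local.
Step 2: f1() returns 63, f2() returns 110.
Step 3: Global index = 29 is unchanged. result = 63 + 110 + 29 = 202

The answer is 202.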